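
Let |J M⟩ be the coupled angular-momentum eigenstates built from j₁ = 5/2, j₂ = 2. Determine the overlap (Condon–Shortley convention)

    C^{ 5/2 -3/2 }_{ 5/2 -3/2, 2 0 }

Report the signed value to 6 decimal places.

√[6·2!3!2!/8! · 1!4!2!2!1!4!] = √(288/35)
  +(−1)^1/∏(1,1,3,1,0,1)! = -1/6  (running -1/6)
  +(−1)^2/∏(2,0,2,0,1,2)! = 1/8  (running -1/24)
⟨..|..⟩ = √(288/35)·(-1/24) = -0.119523

−√(1/70) = -0.119523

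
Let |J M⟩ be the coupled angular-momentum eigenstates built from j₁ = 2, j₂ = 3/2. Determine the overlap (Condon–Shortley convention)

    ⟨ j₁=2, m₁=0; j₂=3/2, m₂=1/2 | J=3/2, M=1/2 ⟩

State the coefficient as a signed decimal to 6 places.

√[4·2!2!1!/6! · 2!2!2!1!2!1!] = √(16/45)
  +(−1)^1/∏(1,1,1,1,1,0)! = -1  (running -1)
  +(−1)^2/∏(2,0,0,0,2,1)! = 1/4  (running -3/4)
⟨..|..⟩ = √(16/45)·(-3/4) = -0.447214

−√(1/5) ≈ -0.447214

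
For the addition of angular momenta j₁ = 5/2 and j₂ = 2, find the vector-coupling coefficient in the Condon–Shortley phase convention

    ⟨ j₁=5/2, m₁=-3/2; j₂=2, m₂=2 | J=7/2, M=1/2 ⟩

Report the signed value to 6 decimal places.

triangle: 1!×4!×3!/9! = 144/362880
(j±m)!: 1!×4!×4!×0!×4!×3! = 82944
prefactor² = (2J+1)×Δ×N² = 9216/35
  k=1: −1/(1!×0!×3!×3!×1!×0!) = -1/36
Σ = -1/36  ⇒  CG² = 9216/35×(-1/36)² = 64/315
CG = −√(64/315) = -0.450749

-0.450749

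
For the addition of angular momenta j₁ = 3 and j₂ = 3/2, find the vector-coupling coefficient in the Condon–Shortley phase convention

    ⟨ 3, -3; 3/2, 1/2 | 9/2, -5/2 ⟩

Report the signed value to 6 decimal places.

j₁+j₂−J=0  J+j₁−j₂=6  J−j₁+j₂=3  j₁+j₂+J+1=10
(j₁±m₁, j₂±m₂, J±M) = (0,6,2,1,2,7)
P² = 172800
sum k=0..0:
  [0] +1/1440 = 1/1440
S = 1/1440
C² = P²·S² = 1/12 ; C = +0.288675

+√(1/12) = +0.288675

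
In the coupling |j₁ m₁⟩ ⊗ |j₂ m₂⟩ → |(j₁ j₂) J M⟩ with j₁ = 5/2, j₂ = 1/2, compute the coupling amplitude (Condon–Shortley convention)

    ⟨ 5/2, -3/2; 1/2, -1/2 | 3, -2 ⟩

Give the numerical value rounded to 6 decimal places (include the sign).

triangle: 0!*5!*1!/7! = 120/5040
(j±m)!: 1!*4!*0!*1!*1!*5! = 2880
prefactor² = (2J+1)*Δ*N² = 480
  k=0: +1/(0!*0!*4!*0!*1!*1!) = 1/24
Σ = 1/24  ⇒  CG² = 480*1/24² = 5/6
CG = +√(5/6) = +0.912871

+0.912871  (= +√(5/6))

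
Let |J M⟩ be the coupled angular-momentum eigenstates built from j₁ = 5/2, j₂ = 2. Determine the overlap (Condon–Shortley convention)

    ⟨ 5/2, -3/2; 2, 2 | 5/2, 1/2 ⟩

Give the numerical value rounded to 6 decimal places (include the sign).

+0.621059  (= +√(27/70))

triangle: 2!·3!·2!/8! = 24/40320
(j±m)!: 1!·4!·4!·0!·3!·2! = 6912
prefactor² = (2J+1)·Δ·N² = 864/35
  k=2: +1/(2!·0!·2!·2!·1!·0!) = 1/8
Σ = 1/8  ⇒  CG² = 864/35·1/8² = 27/70
CG = +√(27/70) = +0.621059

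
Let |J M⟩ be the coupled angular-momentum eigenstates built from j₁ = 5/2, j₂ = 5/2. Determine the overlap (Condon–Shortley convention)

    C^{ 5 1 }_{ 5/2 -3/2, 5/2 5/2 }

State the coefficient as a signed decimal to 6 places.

j₁+j₂−J=0  J+j₁−j₂=5  J−j₁+j₂=5  j₁+j₂+J+1=11
(j₁±m₁, j₂±m₂, J±M) = (1,4,5,0,6,4)
P² = 1382400/7
sum k=0..0:
  [0] +1/2880 = 1/2880
S = 1/2880
C² = P²·S² = 1/42 ; C = +0.154303

+√(1/42) = +0.154303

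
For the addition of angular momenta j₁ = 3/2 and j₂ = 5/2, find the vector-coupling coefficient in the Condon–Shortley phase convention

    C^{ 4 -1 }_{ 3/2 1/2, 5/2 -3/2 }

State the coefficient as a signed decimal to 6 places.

+√(15/56) = +0.517549

triangle: 0!×3!×5!/9! = 720/362880
(j±m)!: 2!×1!×1!×4!×3!×5! = 34560
prefactor² = (2J+1)×Δ×N² = 4320/7
  k=0: +1/(0!×0!×1!×1!×2!×4!) = 1/48
Σ = 1/48  ⇒  CG² = 4320/7×1/48² = 15/56
CG = +√(15/56) = +0.517549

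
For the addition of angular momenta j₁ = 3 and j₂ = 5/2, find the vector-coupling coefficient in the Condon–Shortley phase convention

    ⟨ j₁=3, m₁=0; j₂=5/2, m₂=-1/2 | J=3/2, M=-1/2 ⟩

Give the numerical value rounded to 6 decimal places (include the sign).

+0.338062

triangle: 4!×2!×1!/8! = 48/40320
(j±m)!: 3!×3!×2!×3!×1!×2! = 864
prefactor² = (2J+1)×Δ×N² = 144/35
  k=1: −1/(1!×3!×2!×1!×0!×0!) = -1/12
  k=2: +1/(2!×2!×1!×0!×1!×1!) = 1/4
Σ = 1/6  ⇒  CG² = 144/35×1/6² = 4/35
CG = +√(4/35) = +0.338062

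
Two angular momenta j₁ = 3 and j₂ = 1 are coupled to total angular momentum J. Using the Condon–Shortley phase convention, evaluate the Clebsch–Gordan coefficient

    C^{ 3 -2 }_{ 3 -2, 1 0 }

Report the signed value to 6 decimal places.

j₁+j₂−J=1  J+j₁−j₂=5  J−j₁+j₂=1  j₁+j₂+J+1=8
(j₁±m₁, j₂±m₂, J±M) = (1,5,1,1,1,5)
P² = 300
sum k=0..1:
  [0] +1/120 = 1/120
  [1] −1/24 = -1/24
S = -1/30
C² = P²·S² = 1/3 ; C = -0.577350

−√(1/3) = -0.577350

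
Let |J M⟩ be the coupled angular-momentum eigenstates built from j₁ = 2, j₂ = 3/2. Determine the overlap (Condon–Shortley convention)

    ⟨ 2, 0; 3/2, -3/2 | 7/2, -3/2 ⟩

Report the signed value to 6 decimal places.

+0.534522

triangle: 0!*4!*3!/8! = 144/40320
(j±m)!: 2!*2!*0!*3!*2!*5! = 5760
prefactor² = (2J+1)*Δ*N² = 1152/7
  k=0: +1/(0!*0!*2!*0!*2!*3!) = 1/24
Σ = 1/24  ⇒  CG² = 1152/7*1/24² = 2/7
CG = +√(2/7) = +0.534522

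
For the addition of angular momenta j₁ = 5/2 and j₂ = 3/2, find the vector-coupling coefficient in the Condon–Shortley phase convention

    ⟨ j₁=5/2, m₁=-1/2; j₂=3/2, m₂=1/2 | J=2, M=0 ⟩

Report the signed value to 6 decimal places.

-0.267261  (= −√(1/14))

√[5·2!3!1!/7! · 2!3!2!1!2!2!] = √(8/7)
  +(−1)^1/∏(1,1,2,1,1,0)! = -1/2  (running -1/2)
  +(−1)^2/∏(2,0,1,0,2,1)! = 1/4  (running -1/4)
⟨..|..⟩ = √(8/7)·(-1/4) = -0.267261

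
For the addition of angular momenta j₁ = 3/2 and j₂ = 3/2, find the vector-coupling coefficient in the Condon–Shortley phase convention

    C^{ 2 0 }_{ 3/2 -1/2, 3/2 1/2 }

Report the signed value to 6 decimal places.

j₁+j₂−J=1  J+j₁−j₂=2  J−j₁+j₂=2  j₁+j₂+J+1=6
(j₁±m₁, j₂±m₂, J±M) = (1,2,2,1,2,2)
P² = 4/9
sum k=0..1:
  [0] +1/4 = 1/4
  [1] −1/1 = -1
S = -3/4
C² = P²·S² = 1/4 ; C = -0.500000

−√(1/4) ≈ -0.500000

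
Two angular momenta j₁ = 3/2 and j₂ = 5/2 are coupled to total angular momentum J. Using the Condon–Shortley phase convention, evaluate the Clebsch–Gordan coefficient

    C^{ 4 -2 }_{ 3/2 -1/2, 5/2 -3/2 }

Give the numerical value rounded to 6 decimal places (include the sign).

√[9·0!3!5!/9! · 1!2!1!4!2!6!] = √(8640/7)
  +(−1)^0/∏(0,0,2,1,1,4)! = 1/48  (running 1/48)
⟨..|..⟩ = √(8640/7)·(1/48) = +0.731925

+0.731925  (= +√(15/28))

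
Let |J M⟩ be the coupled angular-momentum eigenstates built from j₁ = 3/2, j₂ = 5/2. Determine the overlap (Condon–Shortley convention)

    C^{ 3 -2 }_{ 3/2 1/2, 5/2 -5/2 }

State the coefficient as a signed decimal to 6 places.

√[7·1!2!4!/8! · 2!1!0!5!1!5!] = √(240)
  +(−1)^0/∏(0,1,1,0,1,4)! = 1/24  (running 1/24)
⟨..|..⟩ = √(240)·(1/24) = +0.645497

+√(5/12) ≈ +0.645497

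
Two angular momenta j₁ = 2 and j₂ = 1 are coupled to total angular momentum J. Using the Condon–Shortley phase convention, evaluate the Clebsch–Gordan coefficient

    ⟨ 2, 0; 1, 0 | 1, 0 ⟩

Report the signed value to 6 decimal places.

triangle: 2!*2!*0!/5! = 4/120
(j±m)!: 2!*2!*1!*1!*1!*1! = 4
prefactor² = (2J+1)*Δ*N² = 2/5
  k=1: −1/(1!*1!*1!*0!*1!*0!) = -1
Σ = -1  ⇒  CG² = 2/5*(-1)² = 2/5
CG = −√(2/5) = -0.632456

-0.632456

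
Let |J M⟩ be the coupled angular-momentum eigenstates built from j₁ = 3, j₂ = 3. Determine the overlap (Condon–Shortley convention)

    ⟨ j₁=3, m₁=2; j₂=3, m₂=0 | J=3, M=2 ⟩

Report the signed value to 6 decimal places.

j₁+j₂−J=3  J+j₁−j₂=3  J−j₁+j₂=3  j₁+j₂+J+1=10
(j₁±m₁, j₂±m₂, J±M) = (5,1,3,3,5,1)
P² = 216
sum k=0..1:
  [0] +1/72 = 1/72
  [1] −1/24 = -1/24
S = -1/36
C² = P²·S² = 1/6 ; C = -0.408248

-0.408248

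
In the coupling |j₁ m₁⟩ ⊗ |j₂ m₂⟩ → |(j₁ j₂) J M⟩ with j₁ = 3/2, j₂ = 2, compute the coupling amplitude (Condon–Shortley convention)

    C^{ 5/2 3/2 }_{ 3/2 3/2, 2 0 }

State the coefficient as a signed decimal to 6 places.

+√(18/35) ≈ +0.717137

√[6·1!2!3!/7! · 3!0!2!2!4!1!] = √(288/35)
  +(−1)^0/∏(0,1,0,2,2,1)! = 1/4  (running 1/4)
⟨..|..⟩ = √(288/35)·(1/4) = +0.717137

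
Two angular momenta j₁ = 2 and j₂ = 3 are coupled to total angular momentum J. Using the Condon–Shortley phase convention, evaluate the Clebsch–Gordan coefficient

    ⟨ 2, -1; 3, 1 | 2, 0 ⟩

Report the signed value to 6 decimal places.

triangle: 3!*1!*3!/8! = 36/40320
(j±m)!: 1!*3!*4!*2!*2!*2! = 1152
prefactor² = (2J+1)*Δ*N² = 36/7
  k=2: +1/(2!*1!*1!*2!*0!*1!) = 1/4
  k=3: −1/(3!*0!*0!*1!*1!*2!) = -1/12
Σ = 1/6  ⇒  CG² = 36/7*1/6² = 1/7
CG = +√(1/7) = +0.377964

+0.377964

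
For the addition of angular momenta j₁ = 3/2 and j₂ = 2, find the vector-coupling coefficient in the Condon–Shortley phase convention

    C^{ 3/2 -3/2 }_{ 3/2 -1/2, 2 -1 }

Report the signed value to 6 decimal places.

-0.632456  (= −√(2/5))

√[4·2!1!2!/6! · 1!2!1!3!0!3!] = √(8/5)
  +(−1)^1/∏(1,1,1,0,0,2)! = -1/2  (running -1/2)
⟨..|..⟩ = √(8/5)·(-1/2) = -0.632456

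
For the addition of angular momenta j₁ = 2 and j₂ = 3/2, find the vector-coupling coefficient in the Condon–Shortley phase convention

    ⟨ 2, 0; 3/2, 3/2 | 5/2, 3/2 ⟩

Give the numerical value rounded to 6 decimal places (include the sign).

−√(18/35) = -0.717137

√[6·1!3!2!/7! · 2!2!3!0!4!1!] = √(288/35)
  +(−1)^1/∏(1,0,1,2,2,0)! = -1/4  (running -1/4)
⟨..|..⟩ = √(288/35)·(-1/4) = -0.717137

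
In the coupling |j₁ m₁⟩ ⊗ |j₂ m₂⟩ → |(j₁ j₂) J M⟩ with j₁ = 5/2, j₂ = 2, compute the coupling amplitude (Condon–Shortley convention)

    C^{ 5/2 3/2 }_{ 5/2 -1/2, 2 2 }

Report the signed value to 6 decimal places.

triangle: 2!×3!×2!/8! = 24/40320
(j±m)!: 2!×3!×4!×0!×4!×1! = 6912
prefactor² = (2J+1)×Δ×N² = 864/35
  k=2: +1/(2!×0!×1!×2!×2!×0!) = 1/8
Σ = 1/8  ⇒  CG² = 864/35×1/8² = 27/70
CG = +√(27/70) = +0.621059

+√(27/70) ≈ +0.621059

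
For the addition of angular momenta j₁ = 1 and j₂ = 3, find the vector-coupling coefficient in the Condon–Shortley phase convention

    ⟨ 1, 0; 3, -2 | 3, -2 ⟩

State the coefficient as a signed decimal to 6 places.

√[7·1!1!5!/8! · 1!1!1!5!1!5!] = √(300)
  +(−1)^0/∏(0,1,1,1,0,4)! = 1/24  (running 1/24)
  +(−1)^1/∏(1,0,0,0,1,5)! = -1/120  (running 1/30)
⟨..|..⟩ = √(300)·(1/30) = +0.577350

+√(1/3) ≈ +0.577350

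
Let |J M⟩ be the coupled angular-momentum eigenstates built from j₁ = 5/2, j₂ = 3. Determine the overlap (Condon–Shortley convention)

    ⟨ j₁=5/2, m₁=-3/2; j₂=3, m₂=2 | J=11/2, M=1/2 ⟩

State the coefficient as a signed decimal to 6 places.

+0.254824

j₁+j₂−J=0  J+j₁−j₂=5  J−j₁+j₂=6  j₁+j₂+J+1=12
(j₁±m₁, j₂±m₂, J±M) = (1,4,5,1,6,5)
P² = 41472000/77
sum k=0..0:
  [0] +1/2880 = 1/2880
S = 1/2880
C² = P²·S² = 5/77 ; C = +0.254824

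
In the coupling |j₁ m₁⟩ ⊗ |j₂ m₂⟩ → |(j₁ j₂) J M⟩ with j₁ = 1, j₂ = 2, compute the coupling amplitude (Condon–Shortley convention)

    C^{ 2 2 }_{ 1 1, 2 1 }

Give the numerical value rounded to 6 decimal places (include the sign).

triangle: 1!·1!·3!/6! = 6/720
(j±m)!: 2!·0!·3!·1!·4!·0! = 288
prefactor² = (2J+1)·Δ·N² = 12
  k=0: +1/(0!·1!·0!·3!·1!·0!) = 1/6
Σ = 1/6  ⇒  CG² = 12·1/6² = 1/3
CG = +√(1/3) = +0.577350

+√(1/3) = +0.577350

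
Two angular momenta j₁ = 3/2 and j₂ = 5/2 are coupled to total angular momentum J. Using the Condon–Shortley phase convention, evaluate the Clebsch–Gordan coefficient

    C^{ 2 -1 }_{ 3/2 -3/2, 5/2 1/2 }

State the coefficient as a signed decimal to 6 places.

triangle: 2!×1!×3!/7! = 12/5040
(j±m)!: 0!×3!×3!×2!×1!×3! = 432
prefactor² = (2J+1)×Δ×N² = 36/7
  k=2: +1/(2!×0!×1!×1!×0!×2!) = 1/4
Σ = 1/4  ⇒  CG² = 36/7×1/4² = 9/28
CG = +√(9/28) = +0.566947

+√(9/28) ≈ +0.566947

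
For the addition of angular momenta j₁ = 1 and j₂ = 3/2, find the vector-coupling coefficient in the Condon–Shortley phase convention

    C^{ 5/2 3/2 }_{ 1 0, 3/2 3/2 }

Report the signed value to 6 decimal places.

j₁+j₂−J=0  J+j₁−j₂=2  J−j₁+j₂=3  j₁+j₂+J+1=6
(j₁±m₁, j₂±m₂, J±M) = (1,1,3,0,4,1)
P² = 72/5
sum k=0..0:
  [0] +1/6 = 1/6
S = 1/6
C² = P²·S² = 2/5 ; C = +0.632456

+0.632456  (= +√(2/5))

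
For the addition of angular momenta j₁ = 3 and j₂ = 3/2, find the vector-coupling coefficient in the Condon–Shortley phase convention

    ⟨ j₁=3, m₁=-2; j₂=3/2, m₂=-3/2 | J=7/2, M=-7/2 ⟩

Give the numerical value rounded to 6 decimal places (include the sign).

+√(1/3) = +0.577350

j₁+j₂−J=1  J+j₁−j₂=5  J−j₁+j₂=2  j₁+j₂+J+1=9
(j₁±m₁, j₂±m₂, J±M) = (1,5,0,3,0,7)
P² = 19200
sum k=0..0:
  [0] +1/240 = 1/240
S = 1/240
C² = P²·S² = 1/3 ; C = +0.577350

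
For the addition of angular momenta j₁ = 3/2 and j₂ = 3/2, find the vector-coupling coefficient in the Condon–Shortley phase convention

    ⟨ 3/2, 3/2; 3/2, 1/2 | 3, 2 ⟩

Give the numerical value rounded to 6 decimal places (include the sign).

triangle: 0!*3!*3!/7! = 36/5040
(j±m)!: 3!*0!*2!*1!*5!*1! = 1440
prefactor² = (2J+1)*Δ*N² = 72
  k=0: +1/(0!*0!*0!*2!*3!*1!) = 1/12
Σ = 1/12  ⇒  CG² = 72*1/12² = 1/2
CG = +√(1/2) = +0.707107

+√(1/2) ≈ +0.707107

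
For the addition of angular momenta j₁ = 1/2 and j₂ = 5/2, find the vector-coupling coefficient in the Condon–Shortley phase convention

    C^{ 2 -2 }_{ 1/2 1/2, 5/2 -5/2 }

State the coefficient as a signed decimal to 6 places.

√[5·1!0!4!/6! · 1!0!0!5!0!4!] = √(480)
  +(−1)^0/∏(0,1,0,0,0,4)! = 1/24  (running 1/24)
⟨..|..⟩ = √(480)·(1/24) = +0.912871

+0.912871  (= +√(5/6))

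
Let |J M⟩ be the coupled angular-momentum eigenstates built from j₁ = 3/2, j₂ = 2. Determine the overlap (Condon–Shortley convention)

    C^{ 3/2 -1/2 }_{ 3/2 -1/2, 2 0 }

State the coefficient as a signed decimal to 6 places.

-0.447214

triangle: 2!·1!·2!/6! = 4/720
(j±m)!: 1!·2!·2!·2!·1!·2! = 16
prefactor² = (2J+1)·Δ·N² = 16/45
  k=1: −1/(1!·1!·1!·1!·0!·1!) = -1
  k=2: +1/(2!·0!·0!·0!·1!·2!) = 1/4
Σ = -3/4  ⇒  CG² = 16/45·(-3/4)² = 1/5
CG = −√(1/5) = -0.447214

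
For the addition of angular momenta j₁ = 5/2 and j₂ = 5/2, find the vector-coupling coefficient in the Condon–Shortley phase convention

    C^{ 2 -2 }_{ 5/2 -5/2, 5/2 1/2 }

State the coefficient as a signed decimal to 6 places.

triangle: 3!·2!·2!/8! = 24/40320
(j±m)!: 0!·5!·3!·2!·0!·4! = 34560
prefactor² = (2J+1)·Δ·N² = 720/7
  k=3: −1/(3!·0!·2!·0!·0!·2!) = -1/24
Σ = -1/24  ⇒  CG² = 720/7·(-1/24)² = 5/28
CG = −√(5/28) = -0.422577

-0.422577  (= −√(5/28))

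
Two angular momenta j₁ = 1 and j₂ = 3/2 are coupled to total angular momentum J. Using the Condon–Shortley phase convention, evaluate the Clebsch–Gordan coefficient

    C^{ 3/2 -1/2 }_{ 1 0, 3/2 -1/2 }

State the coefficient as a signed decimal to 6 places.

√[4·1!1!2!/5! · 1!1!1!2!1!2!] = √(4/15)
  +(−1)^0/∏(0,1,1,1,0,1)! = 1  (running 1)
  +(−1)^1/∏(1,0,0,0,1,2)! = -1/2  (running 1/2)
⟨..|..⟩ = √(4/15)·(1/2) = +0.258199

+√(1/15) = +0.258199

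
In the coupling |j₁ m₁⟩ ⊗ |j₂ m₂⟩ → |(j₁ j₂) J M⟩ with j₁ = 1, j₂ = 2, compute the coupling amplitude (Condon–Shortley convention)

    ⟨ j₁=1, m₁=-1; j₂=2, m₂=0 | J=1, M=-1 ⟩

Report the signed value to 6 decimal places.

+0.316228

j₁+j₂−J=2  J+j₁−j₂=0  J−j₁+j₂=2  j₁+j₂+J+1=5
(j₁±m₁, j₂±m₂, J±M) = (0,2,2,2,0,2)
P² = 8/5
sum k=2..2:
  [2] +1/4 = 1/4
S = 1/4
C² = P²·S² = 1/10 ; C = +0.316228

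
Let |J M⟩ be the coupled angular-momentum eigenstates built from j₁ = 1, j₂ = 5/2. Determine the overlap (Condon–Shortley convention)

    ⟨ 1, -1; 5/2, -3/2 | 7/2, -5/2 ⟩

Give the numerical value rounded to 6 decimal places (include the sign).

√[8·0!2!5!/8! · 0!2!1!4!1!6!] = √(11520/7)
  +(−1)^0/∏(0,0,2,1,0,4)! = 1/48  (running 1/48)
⟨..|..⟩ = √(11520/7)·(1/48) = +0.845154

+√(5/7) ≈ +0.845154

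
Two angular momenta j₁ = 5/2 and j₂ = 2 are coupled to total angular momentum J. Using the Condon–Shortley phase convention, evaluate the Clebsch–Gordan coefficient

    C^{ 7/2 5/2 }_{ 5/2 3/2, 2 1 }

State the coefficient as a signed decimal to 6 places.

+0.125988  (= +√(1/63))

triangle: 1!·4!·3!/9! = 144/362880
(j±m)!: 4!·1!·3!·1!·6!·1! = 103680
prefactor² = (2J+1)·Δ·N² = 2304/7
  k=0: +1/(0!·1!·1!·3!·3!·0!) = 1/36
  k=1: −1/(1!·0!·0!·2!·4!·1!) = -1/48
Σ = 1/144  ⇒  CG² = 2304/7·1/144² = 1/63
CG = +√(1/63) = +0.125988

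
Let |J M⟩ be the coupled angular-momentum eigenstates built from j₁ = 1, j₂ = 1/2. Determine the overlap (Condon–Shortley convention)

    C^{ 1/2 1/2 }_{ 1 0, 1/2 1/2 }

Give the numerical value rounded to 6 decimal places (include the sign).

triangle: 1!·1!·0!/3! = 1/6
(j±m)!: 1!·1!·1!·0!·1!·0! = 1
prefactor² = (2J+1)·Δ·N² = 1/3
  k=1: −1/(1!·0!·0!·0!·1!·0!) = -1
Σ = -1  ⇒  CG² = 1/3·(-1)² = 1/3
CG = −√(1/3) = -0.577350

-0.577350  (= −√(1/3))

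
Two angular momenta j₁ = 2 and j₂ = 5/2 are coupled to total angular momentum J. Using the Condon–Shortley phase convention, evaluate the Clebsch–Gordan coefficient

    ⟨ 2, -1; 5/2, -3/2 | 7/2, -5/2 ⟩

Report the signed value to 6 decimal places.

√[8·1!3!4!/9! · 1!3!1!4!1!6!] = √(2304/7)
  +(−1)^0/∏(0,1,3,1,0,3)! = 1/36  (running 1/36)
  +(−1)^1/∏(1,0,2,0,1,4)! = -1/48  (running 1/144)
⟨..|..⟩ = √(2304/7)·(1/144) = +0.125988

+√(1/63) ≈ +0.125988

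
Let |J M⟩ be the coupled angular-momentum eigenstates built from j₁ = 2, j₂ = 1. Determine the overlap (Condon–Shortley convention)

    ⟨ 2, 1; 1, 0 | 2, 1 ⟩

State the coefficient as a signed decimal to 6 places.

+√(1/6) ≈ +0.408248

√[5·1!3!1!/6! · 3!1!1!1!3!1!] = √(3/2)
  +(−1)^0/∏(0,1,1,1,2,0)! = 1/2  (running 1/2)
  +(−1)^1/∏(1,0,0,0,3,1)! = -1/6  (running 1/3)
⟨..|..⟩ = √(3/2)·(1/3) = +0.408248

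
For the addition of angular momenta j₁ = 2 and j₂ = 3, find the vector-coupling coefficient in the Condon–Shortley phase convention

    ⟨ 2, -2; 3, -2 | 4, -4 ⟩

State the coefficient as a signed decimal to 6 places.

−√(2/5) = -0.632456

j₁+j₂−J=1  J+j₁−j₂=3  J−j₁+j₂=5  j₁+j₂+J+1=10
(j₁±m₁, j₂±m₂, J±M) = (0,4,1,5,0,8)
P² = 207360
sum k=1..1:
  [1] −1/720 = -1/720
S = -1/720
C² = P²·S² = 2/5 ; C = -0.632456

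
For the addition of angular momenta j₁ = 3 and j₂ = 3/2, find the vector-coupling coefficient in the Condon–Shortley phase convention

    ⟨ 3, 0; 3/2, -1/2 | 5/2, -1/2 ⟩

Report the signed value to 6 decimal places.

-0.414039  (= −√(6/35))

√[6·2!4!1!/8! · 3!3!1!2!2!3!] = √(216/35)
  +(−1)^0/∏(0,2,3,1,1,0)! = 1/12  (running 1/12)
  +(−1)^1/∏(1,1,2,0,2,1)! = -1/4  (running -1/6)
⟨..|..⟩ = √(216/35)·(-1/6) = -0.414039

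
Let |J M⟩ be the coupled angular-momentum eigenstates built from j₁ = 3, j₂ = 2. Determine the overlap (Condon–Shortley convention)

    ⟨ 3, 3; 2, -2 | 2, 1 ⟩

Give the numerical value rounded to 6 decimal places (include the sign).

+√(5/14) = +0.597614

√[5·3!3!1!/8! · 6!0!0!4!3!1!] = √(3240/7)
  +(−1)^0/∏(0,3,0,0,3,1)! = 1/36  (running 1/36)
⟨..|..⟩ = √(3240/7)·(1/36) = +0.597614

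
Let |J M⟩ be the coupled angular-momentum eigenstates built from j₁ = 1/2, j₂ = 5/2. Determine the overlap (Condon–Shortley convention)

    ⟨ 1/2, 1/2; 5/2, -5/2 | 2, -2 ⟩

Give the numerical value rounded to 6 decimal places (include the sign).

√[5·1!0!4!/6! · 1!0!0!5!0!4!] = √(480)
  +(−1)^0/∏(0,1,0,0,0,4)! = 1/24  (running 1/24)
⟨..|..⟩ = √(480)·(1/24) = +0.912871

+0.912871  (= +√(5/6))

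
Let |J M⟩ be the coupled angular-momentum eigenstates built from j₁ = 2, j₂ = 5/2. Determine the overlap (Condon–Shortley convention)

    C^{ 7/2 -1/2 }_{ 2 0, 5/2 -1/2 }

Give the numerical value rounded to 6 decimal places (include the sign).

j₁+j₂−J=1  J+j₁−j₂=3  J−j₁+j₂=4  j₁+j₂+J+1=9
(j₁±m₁, j₂±m₂, J±M) = (2,2,2,3,3,4)
P² = 768/35
sum k=0..1:
  [0] +1/8 = 1/8
  [1] −1/12 = -1/12
S = 1/24
C² = P²·S² = 4/105 ; C = +0.195180

+0.195180  (= +√(4/105))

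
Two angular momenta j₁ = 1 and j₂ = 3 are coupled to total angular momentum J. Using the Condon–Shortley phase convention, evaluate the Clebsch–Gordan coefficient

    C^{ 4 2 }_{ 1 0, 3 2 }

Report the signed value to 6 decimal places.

+√(3/7) = +0.654654

j₁+j₂−J=0  J+j₁−j₂=2  J−j₁+j₂=6  j₁+j₂+J+1=9
(j₁±m₁, j₂±m₂, J±M) = (1,1,5,1,6,2)
P² = 43200/7
sum k=0..0:
  [0] +1/120 = 1/120
S = 1/120
C² = P²·S² = 3/7 ; C = +0.654654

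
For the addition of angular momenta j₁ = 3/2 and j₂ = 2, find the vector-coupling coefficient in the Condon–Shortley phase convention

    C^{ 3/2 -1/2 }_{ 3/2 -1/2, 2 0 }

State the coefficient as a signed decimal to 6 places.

triangle: 2!*1!*2!/6! = 4/720
(j±m)!: 1!*2!*2!*2!*1!*2! = 16
prefactor² = (2J+1)*Δ*N² = 16/45
  k=1: −1/(1!*1!*1!*1!*0!*1!) = -1
  k=2: +1/(2!*0!*0!*0!*1!*2!) = 1/4
Σ = -3/4  ⇒  CG² = 16/45*(-3/4)² = 1/5
CG = −√(1/5) = -0.447214

-0.447214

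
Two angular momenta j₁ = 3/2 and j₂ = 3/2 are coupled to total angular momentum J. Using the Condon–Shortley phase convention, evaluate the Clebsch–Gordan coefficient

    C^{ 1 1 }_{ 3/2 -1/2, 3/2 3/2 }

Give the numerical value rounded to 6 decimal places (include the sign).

√[3·2!1!1!/5! · 1!2!3!0!2!0!] = √(6/5)
  +(−1)^2/∏(2,0,0,1,1,0)! = 1/2  (running 1/2)
⟨..|..⟩ = √(6/5)·(1/2) = +0.547723

+0.547723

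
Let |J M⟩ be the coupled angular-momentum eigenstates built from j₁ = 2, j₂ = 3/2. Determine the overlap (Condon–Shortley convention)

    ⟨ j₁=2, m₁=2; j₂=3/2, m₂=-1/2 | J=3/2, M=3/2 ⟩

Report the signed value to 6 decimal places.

+√(2/5) ≈ +0.632456

triangle: 2!·2!·1!/6! = 4/720
(j±m)!: 4!·0!·1!·2!·3!·0! = 288
prefactor² = (2J+1)·Δ·N² = 32/5
  k=0: +1/(0!·2!·0!·1!·2!·0!) = 1/4
Σ = 1/4  ⇒  CG² = 32/5·1/4² = 2/5
CG = +√(2/5) = +0.632456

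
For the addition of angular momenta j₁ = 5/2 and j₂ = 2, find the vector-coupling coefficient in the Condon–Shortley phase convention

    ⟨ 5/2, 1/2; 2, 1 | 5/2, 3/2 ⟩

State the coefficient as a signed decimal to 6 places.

−√(6/35) ≈ -0.414039

j₁+j₂−J=2  J+j₁−j₂=3  J−j₁+j₂=2  j₁+j₂+J+1=8
(j₁±m₁, j₂±m₂, J±M) = (3,2,3,1,4,1)
P² = 216/35
sum k=1..2:
  [1] −1/4 = -1/4
  [2] +1/12 = 1/12
S = -1/6
C² = P²·S² = 6/35 ; C = -0.414039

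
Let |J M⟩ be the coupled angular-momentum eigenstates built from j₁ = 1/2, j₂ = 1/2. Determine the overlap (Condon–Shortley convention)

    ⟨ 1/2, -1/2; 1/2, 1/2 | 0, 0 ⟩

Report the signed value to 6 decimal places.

−√(1/2) ≈ -0.707107

triangle: 1!·0!·0!/2! = 1/2
(j±m)!: 0!·1!·1!·0!·0!·0! = 1
prefactor² = (2J+1)·Δ·N² = 1/2
  k=1: −1/(1!·0!·0!·0!·0!·0!) = -1
Σ = -1  ⇒  CG² = 1/2·(-1)² = 1/2
CG = −√(1/2) = -0.707107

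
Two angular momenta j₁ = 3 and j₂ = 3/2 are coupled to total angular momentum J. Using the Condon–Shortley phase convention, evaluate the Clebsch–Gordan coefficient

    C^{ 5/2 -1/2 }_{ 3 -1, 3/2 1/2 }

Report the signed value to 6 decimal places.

√[6·2!4!1!/8! · 2!4!2!1!2!3!] = √(288/35)
  +(−1)^1/∏(1,1,3,1,1,0)! = -1/6  (running -1/6)
  +(−1)^2/∏(2,0,2,0,2,1)! = 1/8  (running -1/24)
⟨..|..⟩ = √(288/35)·(-1/24) = -0.119523

-0.119523  (= −√(1/70))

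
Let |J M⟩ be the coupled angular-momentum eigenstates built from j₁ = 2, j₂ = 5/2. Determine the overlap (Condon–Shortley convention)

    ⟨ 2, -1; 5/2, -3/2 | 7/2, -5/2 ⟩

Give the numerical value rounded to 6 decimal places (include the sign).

triangle: 1!×3!×4!/9! = 144/362880
(j±m)!: 1!×3!×1!×4!×1!×6! = 103680
prefactor² = (2J+1)×Δ×N² = 2304/7
  k=0: +1/(0!×1!×3!×1!×0!×3!) = 1/36
  k=1: −1/(1!×0!×2!×0!×1!×4!) = -1/48
Σ = 1/144  ⇒  CG² = 2304/7×1/144² = 1/63
CG = +√(1/63) = +0.125988

+√(1/63) = +0.125988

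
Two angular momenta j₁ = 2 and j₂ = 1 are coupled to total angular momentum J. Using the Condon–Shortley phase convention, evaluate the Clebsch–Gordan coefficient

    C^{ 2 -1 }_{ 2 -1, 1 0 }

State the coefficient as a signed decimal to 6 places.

j₁+j₂−J=1  J+j₁−j₂=3  J−j₁+j₂=1  j₁+j₂+J+1=6
(j₁±m₁, j₂±m₂, J±M) = (1,3,1,1,1,3)
P² = 3/2
sum k=0..1:
  [0] +1/6 = 1/6
  [1] −1/2 = -1/2
S = -1/3
C² = P²·S² = 1/6 ; C = -0.408248

−√(1/6) ≈ -0.408248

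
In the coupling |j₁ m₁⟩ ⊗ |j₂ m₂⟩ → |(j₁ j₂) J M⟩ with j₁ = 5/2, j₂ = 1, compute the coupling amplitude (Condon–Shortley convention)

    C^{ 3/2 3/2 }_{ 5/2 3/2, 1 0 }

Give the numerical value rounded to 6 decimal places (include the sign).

√[4·2!3!0!/6! · 4!1!1!1!3!0!] = √(48/5)
  +(−1)^1/∏(1,1,0,0,3,0)! = -1/6  (running -1/6)
⟨..|..⟩ = √(48/5)·(-1/6) = -0.516398

-0.516398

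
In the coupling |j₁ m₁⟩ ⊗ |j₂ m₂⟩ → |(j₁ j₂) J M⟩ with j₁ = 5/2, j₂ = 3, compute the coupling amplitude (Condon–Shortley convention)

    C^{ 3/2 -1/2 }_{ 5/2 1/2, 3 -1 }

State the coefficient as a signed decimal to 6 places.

−√(1/105) = -0.097590

triangle: 4!×1!×2!/8! = 48/40320
(j±m)!: 3!×2!×2!×4!×1!×2! = 1152
prefactor² = (2J+1)×Δ×N² = 192/35
  k=1: −1/(1!×3!×1!×1!×0!×1!) = -1/6
  k=2: +1/(2!×2!×0!×0!×1!×2!) = 1/8
Σ = -1/24  ⇒  CG² = 192/35×(-1/24)² = 1/105
CG = −√(1/105) = -0.097590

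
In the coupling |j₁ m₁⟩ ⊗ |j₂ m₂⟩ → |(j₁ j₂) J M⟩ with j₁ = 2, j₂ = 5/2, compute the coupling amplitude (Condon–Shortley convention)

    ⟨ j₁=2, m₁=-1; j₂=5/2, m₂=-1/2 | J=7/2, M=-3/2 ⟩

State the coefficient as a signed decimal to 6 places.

−√(2/21) ≈ -0.308607

√[8·1!3!4!/9! · 1!3!2!3!2!5!] = √(384/7)
  +(−1)^0/∏(0,1,3,2,0,2)! = 1/24  (running 1/24)
  +(−1)^1/∏(1,0,2,1,1,3)! = -1/12  (running -1/24)
⟨..|..⟩ = √(384/7)·(-1/24) = -0.308607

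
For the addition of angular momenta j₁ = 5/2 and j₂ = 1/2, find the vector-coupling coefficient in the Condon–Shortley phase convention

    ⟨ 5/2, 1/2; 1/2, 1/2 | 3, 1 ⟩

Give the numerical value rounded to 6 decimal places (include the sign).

√[7·0!5!1!/7! · 3!2!1!0!4!2!] = √(96)
  +(−1)^0/∏(0,0,2,1,3,0)! = 1/12  (running 1/12)
⟨..|..⟩ = √(96)·(1/12) = +0.816497

+0.816497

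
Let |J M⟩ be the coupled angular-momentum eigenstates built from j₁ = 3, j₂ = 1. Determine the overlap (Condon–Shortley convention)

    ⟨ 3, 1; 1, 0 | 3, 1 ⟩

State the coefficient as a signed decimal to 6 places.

j₁+j₂−J=1  J+j₁−j₂=5  J−j₁+j₂=1  j₁+j₂+J+1=8
(j₁±m₁, j₂±m₂, J±M) = (4,2,1,1,4,2)
P² = 48
sum k=0..1:
  [0] +1/12 = 1/12
  [1] −1/24 = -1/24
S = 1/24
C² = P²·S² = 1/12 ; C = +0.288675

+0.288675  (= +√(1/12))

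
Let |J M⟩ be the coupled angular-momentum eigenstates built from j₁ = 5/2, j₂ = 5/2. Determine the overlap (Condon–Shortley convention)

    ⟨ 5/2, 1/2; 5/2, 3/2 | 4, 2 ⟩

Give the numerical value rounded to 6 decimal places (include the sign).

-0.422577  (= −√(5/28))

triangle: 1!·4!·4!/10! = 576/3628800
(j±m)!: 3!·2!·4!·1!·6!·2! = 414720
prefactor² = (2J+1)·Δ·N² = 20736/35
  k=0: +1/(0!·1!·2!·4!·2!·0!) = 1/96
  k=1: −1/(1!·0!·1!·3!·3!·1!) = -1/36
Σ = -5/288  ⇒  CG² = 20736/35·(-5/288)² = 5/28
CG = −√(5/28) = -0.422577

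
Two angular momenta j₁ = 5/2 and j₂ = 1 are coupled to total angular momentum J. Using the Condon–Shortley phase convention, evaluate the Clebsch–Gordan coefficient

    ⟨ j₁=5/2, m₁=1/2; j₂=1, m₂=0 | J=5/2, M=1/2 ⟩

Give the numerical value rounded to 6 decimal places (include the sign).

j₁+j₂−J=1  J+j₁−j₂=4  J−j₁+j₂=1  j₁+j₂+J+1=7
(j₁±m₁, j₂±m₂, J±M) = (3,2,1,1,3,2)
P² = 144/35
sum k=0..1:
  [0] +1/4 = 1/4
  [1] −1/6 = -1/6
S = 1/12
C² = P²·S² = 1/35 ; C = +0.169031

+0.169031  (= +√(1/35))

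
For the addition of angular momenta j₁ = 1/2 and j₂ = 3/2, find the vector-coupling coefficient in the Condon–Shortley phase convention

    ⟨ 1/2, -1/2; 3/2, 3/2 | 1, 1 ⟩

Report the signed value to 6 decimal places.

−√(3/4) ≈ -0.866025

triangle: 1!·0!·2!/4! = 2/24
(j±m)!: 0!·1!·3!·0!·2!·0! = 12
prefactor² = (2J+1)·Δ·N² = 3
  k=1: −1/(1!·0!·0!·2!·0!·0!) = -1/2
Σ = -1/2  ⇒  CG² = 3·(-1/2)² = 3/4
CG = −√(3/4) = -0.866025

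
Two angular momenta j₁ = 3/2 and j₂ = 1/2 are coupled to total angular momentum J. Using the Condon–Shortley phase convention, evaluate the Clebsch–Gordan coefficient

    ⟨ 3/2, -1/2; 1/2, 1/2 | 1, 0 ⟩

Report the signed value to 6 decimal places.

j₁+j₂−J=1  J+j₁−j₂=2  J−j₁+j₂=0  j₁+j₂+J+1=4
(j₁±m₁, j₂±m₂, J±M) = (1,2,1,0,1,1)
P² = 1/2
sum k=1..1:
  [1] −1/1 = -1
S = -1
C² = P²·S² = 1/2 ; C = -0.707107

−√(1/2) ≈ -0.707107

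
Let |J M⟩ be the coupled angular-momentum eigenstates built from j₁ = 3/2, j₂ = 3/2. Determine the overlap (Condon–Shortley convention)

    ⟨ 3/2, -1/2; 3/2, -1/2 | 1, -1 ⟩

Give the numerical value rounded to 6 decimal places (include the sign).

−√(2/5) = -0.632456

√[3·2!1!1!/5! · 1!2!1!2!0!2!] = √(2/5)
  +(−1)^1/∏(1,1,1,0,0,1)! = -1  (running -1)
⟨..|..⟩ = √(2/5)·(-1) = -0.632456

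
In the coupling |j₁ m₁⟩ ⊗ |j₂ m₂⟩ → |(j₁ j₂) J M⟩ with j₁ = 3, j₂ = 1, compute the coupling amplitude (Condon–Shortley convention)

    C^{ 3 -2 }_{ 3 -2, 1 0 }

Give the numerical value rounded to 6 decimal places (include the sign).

-0.577350  (= −√(1/3))

√[7·1!5!1!/8! · 1!5!1!1!1!5!] = √(300)
  +(−1)^0/∏(0,1,5,1,0,0)! = 1/120  (running 1/120)
  +(−1)^1/∏(1,0,4,0,1,1)! = -1/24  (running -1/30)
⟨..|..⟩ = √(300)·(-1/30) = -0.577350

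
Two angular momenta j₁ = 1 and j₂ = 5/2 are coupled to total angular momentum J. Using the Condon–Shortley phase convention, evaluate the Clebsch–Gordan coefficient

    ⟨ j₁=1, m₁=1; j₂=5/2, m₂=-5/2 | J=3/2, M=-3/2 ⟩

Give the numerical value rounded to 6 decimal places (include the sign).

+√(2/3) = +0.816497

triangle: 2!·0!·3!/6! = 12/720
(j±m)!: 2!·0!·0!·5!·0!·3! = 1440
prefactor² = (2J+1)·Δ·N² = 96
  k=0: +1/(0!·2!·0!·0!·0!·3!) = 1/12
Σ = 1/12  ⇒  CG² = 96·1/12² = 2/3
CG = +√(2/3) = +0.816497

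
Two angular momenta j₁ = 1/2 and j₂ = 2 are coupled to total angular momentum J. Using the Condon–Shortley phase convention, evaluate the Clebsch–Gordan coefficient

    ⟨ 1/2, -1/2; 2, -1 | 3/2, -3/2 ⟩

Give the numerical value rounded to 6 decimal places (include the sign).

−√(1/5) = -0.447214

j₁+j₂−J=1  J+j₁−j₂=0  J−j₁+j₂=3  j₁+j₂+J+1=5
(j₁±m₁, j₂±m₂, J±M) = (0,1,1,3,0,3)
P² = 36/5
sum k=1..1:
  [1] −1/6 = -1/6
S = -1/6
C² = P²·S² = 1/5 ; C = -0.447214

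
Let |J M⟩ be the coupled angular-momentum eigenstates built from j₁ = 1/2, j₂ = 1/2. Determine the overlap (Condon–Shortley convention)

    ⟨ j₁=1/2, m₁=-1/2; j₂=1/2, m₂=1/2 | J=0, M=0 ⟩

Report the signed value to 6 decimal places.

j₁+j₂−J=1  J+j₁−j₂=0  J−j₁+j₂=0  j₁+j₂+J+1=2
(j₁±m₁, j₂±m₂, J±M) = (0,1,1,0,0,0)
P² = 1/2
sum k=1..1:
  [1] −1/1 = -1
S = -1
C² = P²·S² = 1/2 ; C = -0.707107

−√(1/2) = -0.707107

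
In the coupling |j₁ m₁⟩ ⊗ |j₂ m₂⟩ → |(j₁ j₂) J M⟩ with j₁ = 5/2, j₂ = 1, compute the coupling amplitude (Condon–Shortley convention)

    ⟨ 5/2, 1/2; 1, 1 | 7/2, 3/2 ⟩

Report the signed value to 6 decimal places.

+0.690066  (= +√(10/21))

j₁+j₂−J=0  J+j₁−j₂=5  J−j₁+j₂=2  j₁+j₂+J+1=8
(j₁±m₁, j₂±m₂, J±M) = (3,2,2,0,5,2)
P² = 1920/7
sum k=0..0:
  [0] +1/24 = 1/24
S = 1/24
C² = P²·S² = 10/21 ; C = +0.690066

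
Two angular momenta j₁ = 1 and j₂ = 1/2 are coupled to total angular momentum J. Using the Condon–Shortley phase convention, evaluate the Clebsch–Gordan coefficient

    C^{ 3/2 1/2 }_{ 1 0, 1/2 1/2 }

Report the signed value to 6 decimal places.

+0.816497

j₁+j₂−J=0  J+j₁−j₂=2  J−j₁+j₂=1  j₁+j₂+J+1=4
(j₁±m₁, j₂±m₂, J±M) = (1,1,1,0,2,1)
P² = 2/3
sum k=0..0:
  [0] +1/1 = 1
S = 1
C² = P²·S² = 2/3 ; C = +0.816497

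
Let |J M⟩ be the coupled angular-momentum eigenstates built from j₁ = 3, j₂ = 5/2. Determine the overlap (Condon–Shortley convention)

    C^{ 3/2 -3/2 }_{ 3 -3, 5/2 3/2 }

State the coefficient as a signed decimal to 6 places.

+√(3/14) ≈ +0.462910

√[4·4!2!1!/8! · 0!6!4!1!0!3!] = √(3456/7)
  +(−1)^4/∏(4,0,2,0,0,1)! = 1/48  (running 1/48)
⟨..|..⟩ = √(3456/7)·(1/48) = +0.462910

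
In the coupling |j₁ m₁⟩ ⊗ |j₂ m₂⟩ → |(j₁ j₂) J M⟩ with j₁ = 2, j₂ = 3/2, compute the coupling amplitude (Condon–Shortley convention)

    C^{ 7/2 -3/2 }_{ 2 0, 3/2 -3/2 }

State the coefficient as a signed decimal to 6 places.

triangle: 0!×4!×3!/8! = 144/40320
(j±m)!: 2!×2!×0!×3!×2!×5! = 5760
prefactor² = (2J+1)×Δ×N² = 1152/7
  k=0: +1/(0!×0!×2!×0!×2!×3!) = 1/24
Σ = 1/24  ⇒  CG² = 1152/7×1/24² = 2/7
CG = +√(2/7) = +0.534522

+√(2/7) = +0.534522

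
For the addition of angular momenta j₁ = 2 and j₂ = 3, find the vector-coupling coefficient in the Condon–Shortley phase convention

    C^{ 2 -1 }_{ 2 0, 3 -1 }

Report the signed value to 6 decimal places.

j₁+j₂−J=3  J+j₁−j₂=1  J−j₁+j₂=3  j₁+j₂+J+1=8
(j₁±m₁, j₂±m₂, J±M) = (2,2,2,4,1,3)
P² = 36/7
sum k=1..2:
  [1] −1/4 = -1/4
  [2] +1/12 = 1/12
S = -1/6
C² = P²·S² = 1/7 ; C = -0.377964

-0.377964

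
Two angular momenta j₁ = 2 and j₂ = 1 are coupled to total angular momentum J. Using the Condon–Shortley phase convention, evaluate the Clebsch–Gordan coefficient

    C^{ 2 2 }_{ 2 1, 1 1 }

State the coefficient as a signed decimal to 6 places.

j₁+j₂−J=1  J+j₁−j₂=3  J−j₁+j₂=1  j₁+j₂+J+1=6
(j₁±m₁, j₂±m₂, J±M) = (3,1,2,0,4,0)
P² = 12
sum k=1..1:
  [1] −1/6 = -1/6
S = -1/6
C² = P²·S² = 1/3 ; C = -0.577350

−√(1/3) = -0.577350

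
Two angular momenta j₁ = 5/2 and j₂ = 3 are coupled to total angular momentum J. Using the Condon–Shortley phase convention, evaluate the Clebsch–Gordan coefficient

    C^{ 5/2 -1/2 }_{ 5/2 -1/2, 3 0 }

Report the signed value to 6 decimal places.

√[6·3!2!3!/9! · 2!3!3!3!2!3!] = √(216/35)
  +(−1)^1/∏(1,2,2,2,0,1)! = -1/8  (running -1/8)
  +(−1)^2/∏(2,1,1,1,1,2)! = 1/4  (running 1/8)
  +(−1)^3/∏(3,0,0,0,2,3)! = -1/72  (running 1/9)
⟨..|..⟩ = √(216/35)·(1/9) = +0.276026

+0.276026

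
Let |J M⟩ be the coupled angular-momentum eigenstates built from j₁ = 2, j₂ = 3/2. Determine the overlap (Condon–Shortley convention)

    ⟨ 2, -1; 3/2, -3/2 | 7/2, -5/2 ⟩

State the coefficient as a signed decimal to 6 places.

+0.755929

triangle: 0!*4!*3!/8! = 144/40320
(j±m)!: 1!*3!*0!*3!*1!*6! = 25920
prefactor² = (2J+1)*Δ*N² = 5184/7
  k=0: +1/(0!*0!*3!*0!*1!*3!) = 1/36
Σ = 1/36  ⇒  CG² = 5184/7*1/36² = 4/7
CG = +√(4/7) = +0.755929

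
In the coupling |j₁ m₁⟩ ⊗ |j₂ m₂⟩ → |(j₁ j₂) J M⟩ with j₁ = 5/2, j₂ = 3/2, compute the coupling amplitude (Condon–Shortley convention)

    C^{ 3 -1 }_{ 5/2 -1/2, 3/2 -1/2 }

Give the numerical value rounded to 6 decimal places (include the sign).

triangle: 1!*4!*2!/8! = 48/40320
(j±m)!: 2!*3!*1!*2!*2!*4! = 1152
prefactor² = (2J+1)*Δ*N² = 48/5
  k=0: +1/(0!*1!*3!*1!*1!*1!) = 1/6
  k=1: −1/(1!*0!*2!*0!*2!*2!) = -1/8
Σ = 1/24  ⇒  CG² = 48/5*1/24² = 1/60
CG = +√(1/60) = +0.129099

+√(1/60) ≈ +0.129099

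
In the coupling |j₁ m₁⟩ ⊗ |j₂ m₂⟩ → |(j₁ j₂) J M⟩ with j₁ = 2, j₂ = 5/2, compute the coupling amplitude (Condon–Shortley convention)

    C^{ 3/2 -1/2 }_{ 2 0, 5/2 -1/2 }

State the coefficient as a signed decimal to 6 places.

-0.239046  (= −√(2/35))

√[4·3!1!2!/7! · 2!2!2!3!1!2!] = √(32/35)
  +(−1)^1/∏(1,2,1,1,0,1)! = -1/2  (running -1/2)
  +(−1)^2/∏(2,1,0,0,1,2)! = 1/4  (running -1/4)
⟨..|..⟩ = √(32/35)·(-1/4) = -0.239046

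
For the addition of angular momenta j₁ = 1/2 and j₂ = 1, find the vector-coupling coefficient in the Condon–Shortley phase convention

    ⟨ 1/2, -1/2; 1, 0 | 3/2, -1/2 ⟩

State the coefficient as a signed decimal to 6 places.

+0.816497

triangle: 0!·1!·2!/4! = 2/24
(j±m)!: 0!·1!·1!·1!·1!·2! = 2
prefactor² = (2J+1)·Δ·N² = 2/3
  k=0: +1/(0!·0!·1!·1!·0!·1!) = 1
Σ = 1  ⇒  CG² = 2/3·1² = 2/3
CG = +√(2/3) = +0.816497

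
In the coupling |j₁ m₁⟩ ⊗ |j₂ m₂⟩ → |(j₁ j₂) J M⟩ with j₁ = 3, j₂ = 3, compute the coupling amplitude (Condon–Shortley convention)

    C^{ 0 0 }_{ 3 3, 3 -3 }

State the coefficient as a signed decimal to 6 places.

+√(1/7) ≈ +0.377964

√[1·6!0!0!/7! · 6!0!0!6!0!0!] = √(518400/7)
  +(−1)^0/∏(0,6,0,0,0,0)! = 1/720  (running 1/720)
⟨..|..⟩ = √(518400/7)·(1/720) = +0.377964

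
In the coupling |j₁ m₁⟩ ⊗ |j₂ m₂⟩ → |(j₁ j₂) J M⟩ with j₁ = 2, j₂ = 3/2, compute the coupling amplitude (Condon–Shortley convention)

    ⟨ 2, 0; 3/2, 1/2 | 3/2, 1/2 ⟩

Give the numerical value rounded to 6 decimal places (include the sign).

triangle: 2!·2!·1!/6! = 4/720
(j±m)!: 2!·2!·2!·1!·2!·1! = 16
prefactor² = (2J+1)·Δ·N² = 16/45
  k=1: −1/(1!·1!·1!·1!·1!·0!) = -1
  k=2: +1/(2!·0!·0!·0!·2!·1!) = 1/4
Σ = -3/4  ⇒  CG² = 16/45·(-3/4)² = 1/5
CG = −√(1/5) = -0.447214

-0.447214  (= −√(1/5))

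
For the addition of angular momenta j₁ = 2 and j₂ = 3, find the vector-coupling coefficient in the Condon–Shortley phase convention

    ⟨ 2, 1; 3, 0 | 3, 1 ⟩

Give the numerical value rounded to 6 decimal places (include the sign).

√[7·2!2!4!/9! · 3!1!3!3!4!2!] = √(96/5)
  +(−1)^0/∏(0,2,1,3,1,1)! = 1/12  (running 1/12)
  +(−1)^1/∏(1,1,0,2,2,2)! = -1/8  (running -1/24)
⟨..|..⟩ = √(96/5)·(-1/24) = -0.182574

−√(1/30) = -0.182574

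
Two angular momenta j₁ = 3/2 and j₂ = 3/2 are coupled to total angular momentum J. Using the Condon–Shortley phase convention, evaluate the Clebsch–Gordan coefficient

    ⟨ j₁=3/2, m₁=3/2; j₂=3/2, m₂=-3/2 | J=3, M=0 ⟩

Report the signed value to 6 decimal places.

j₁+j₂−J=0  J+j₁−j₂=3  J−j₁+j₂=3  j₁+j₂+J+1=7
(j₁±m₁, j₂±m₂, J±M) = (3,0,0,3,3,3)
P² = 324/5
sum k=0..0:
  [0] +1/36 = 1/36
S = 1/36
C² = P²·S² = 1/20 ; C = +0.223607

+0.223607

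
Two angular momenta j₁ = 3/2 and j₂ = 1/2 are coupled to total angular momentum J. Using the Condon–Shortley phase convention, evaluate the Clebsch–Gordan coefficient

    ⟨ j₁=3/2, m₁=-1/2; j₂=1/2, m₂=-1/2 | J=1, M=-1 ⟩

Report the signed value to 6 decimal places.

j₁+j₂−J=1  J+j₁−j₂=2  J−j₁+j₂=0  j₁+j₂+J+1=4
(j₁±m₁, j₂±m₂, J±M) = (1,2,0,1,0,2)
P² = 1
sum k=0..0:
  [0] +1/2 = 1/2
S = 1/2
C² = P²·S² = 1/4 ; C = +0.500000

+0.500000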